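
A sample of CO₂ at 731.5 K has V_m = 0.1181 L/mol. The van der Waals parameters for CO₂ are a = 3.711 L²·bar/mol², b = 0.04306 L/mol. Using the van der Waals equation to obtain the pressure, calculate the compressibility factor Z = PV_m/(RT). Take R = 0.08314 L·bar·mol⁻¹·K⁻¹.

P = RT/(V_m − b) − a/V_m² = (0.08314)(731.5)/(0.1181 − 0.04306) − 3.711/(0.1181)²
  = 60.817/0.075040 − 266.07 = 810.46 − 266.07 = 544.39 bar
Z = PV_m/(RT) = (544.39)(0.1181)/((0.08314)(731.5)) = 64.292/60.817 = 1.057

Z ≈ 1.057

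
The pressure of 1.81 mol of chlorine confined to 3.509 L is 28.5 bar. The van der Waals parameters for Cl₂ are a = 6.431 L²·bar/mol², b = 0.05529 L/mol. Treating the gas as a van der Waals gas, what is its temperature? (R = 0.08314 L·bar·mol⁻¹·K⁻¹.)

T ≈ 684.4 K

T = (P + a n²/V²)(V − nb)/(nR)
P + a n²/V² = 28.5 + (6.431)(1.81)²/(3.509)² = 30.211 bar
V − nb = 3.509 − (1.81)(0.05529) = 3.4089 L
T = (30.211)(3.4089)/((1.81)(0.08314)) = 684.4 K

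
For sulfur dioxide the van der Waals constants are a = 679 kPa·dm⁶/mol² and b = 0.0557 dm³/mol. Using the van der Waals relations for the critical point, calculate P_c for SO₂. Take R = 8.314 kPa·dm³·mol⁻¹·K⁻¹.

For a van der Waals gas, P_c = a/(27b²).
P_c = 679/(27×(0.0557)²) = 679/0.083767 = 8106 kPa

P_c ≈ 8106 kPa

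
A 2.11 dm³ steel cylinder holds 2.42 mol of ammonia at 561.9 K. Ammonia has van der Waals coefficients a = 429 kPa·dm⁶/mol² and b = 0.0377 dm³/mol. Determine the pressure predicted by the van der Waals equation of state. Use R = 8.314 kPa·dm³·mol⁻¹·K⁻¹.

P = nRT/(V − nb) − a n²/V²
nRT/(V − nb) = (2.42)(8.314)(561.9)/(2.11 − 2.42×0.0377) = 11305/2.0188 = 5599.9 kPa
a n²/V² = (429)(2.42)²/(2.11)² = 564.32 kPa
P = 5599.9 − 564.32 = 5036 kPa

P ≈ 5036 kPa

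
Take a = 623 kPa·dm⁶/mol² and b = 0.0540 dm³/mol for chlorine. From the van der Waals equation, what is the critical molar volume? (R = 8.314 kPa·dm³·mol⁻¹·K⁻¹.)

For a van der Waals gas, V_m,c = 3b.
V_m,c = 3×0.0540 = 0.1620 dm³/mol

V_m,c ≈ 0.1620 dm³/mol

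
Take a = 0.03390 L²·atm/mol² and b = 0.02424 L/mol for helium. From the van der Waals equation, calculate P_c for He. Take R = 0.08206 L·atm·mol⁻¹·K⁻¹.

For a van der Waals gas, P_c = a/(27b²).
P_c = 0.03390/(27×(0.02424)²) = 0.03390/0.015865 = 2.137 atm

P_c ≈ 2.137 atm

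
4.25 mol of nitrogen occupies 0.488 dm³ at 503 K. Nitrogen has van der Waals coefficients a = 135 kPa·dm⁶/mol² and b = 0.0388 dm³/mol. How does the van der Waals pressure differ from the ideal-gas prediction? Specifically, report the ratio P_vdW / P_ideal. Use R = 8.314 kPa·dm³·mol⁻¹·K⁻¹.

Ideal: P_ideal = nRT/V = (4.25)(8.314)(503)/0.488 = 36420.6 kPa
vdW: P = nRT/(V − nb) − a n²/V² = 17773.3/0.323100 − 2438.44/0.238144 = 55008.7 − 10239.4 = 44769.3 kPa
Ratio = 44769.3/36420.6 = 1.229

P_vdW / P_ideal ≈ 1.229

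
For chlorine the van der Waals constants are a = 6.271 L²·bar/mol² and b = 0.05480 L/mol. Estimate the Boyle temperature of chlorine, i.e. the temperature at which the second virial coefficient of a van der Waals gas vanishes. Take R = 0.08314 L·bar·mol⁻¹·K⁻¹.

For a van der Waals gas the second virial coefficient B₂ = b − a/(RT) vanishes at T_B = a/(Rb).
T_B = 6.271/(0.08314×0.05480) = 6.271/0.0045561 = 1376 K

T_B ≈ 1376 K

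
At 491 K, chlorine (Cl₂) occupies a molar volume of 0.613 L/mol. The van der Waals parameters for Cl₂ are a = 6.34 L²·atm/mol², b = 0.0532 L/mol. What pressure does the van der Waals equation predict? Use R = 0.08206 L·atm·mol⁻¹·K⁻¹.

P = RT/(V_m − b) − a/V_m²
RT/(V_m − b) = (0.08206)(491)/(0.613 − 0.0532) = 40.291/0.55980 = 71.974 atm
a/V_m² = 6.34/(0.613)² = 16.872 atm
P = 71.974 − 16.872 = 55.10 atm

P ≈ 55.10 atm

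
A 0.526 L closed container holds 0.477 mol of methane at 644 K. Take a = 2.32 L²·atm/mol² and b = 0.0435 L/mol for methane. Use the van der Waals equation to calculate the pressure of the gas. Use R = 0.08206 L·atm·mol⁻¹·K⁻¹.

P = nRT/(V − nb) − a n²/V²
nRT/(V − nb) = (0.477)(0.08206)(644)/(0.526 − 0.477×0.0435) = 25.208/0.50525 = 49.892 atm
a n²/V² = (2.32)(0.477)²/(0.526)² = 1.9079 atm
P = 49.892 − 1.9079 = 47.98 atm

P ≈ 47.98 atm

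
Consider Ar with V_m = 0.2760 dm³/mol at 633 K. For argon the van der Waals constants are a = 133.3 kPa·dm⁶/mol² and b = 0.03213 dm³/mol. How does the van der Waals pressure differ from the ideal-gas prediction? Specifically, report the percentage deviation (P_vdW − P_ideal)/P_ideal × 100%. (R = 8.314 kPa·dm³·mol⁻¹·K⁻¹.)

Ideal: P_ideal = RT/V_m = (8.314)(633)/0.2760 = 19068.0 kPa
vdW: P = RT/(V_m − b) − a/V_m² = 5262.76/0.243870 − 133.3/0.0761760 = 21580.2 − 1749.89 = 19830.3 kPa
% deviation = (19830.3 − 19068.0)/19068.0 × 100% = 4.00%

4.00 %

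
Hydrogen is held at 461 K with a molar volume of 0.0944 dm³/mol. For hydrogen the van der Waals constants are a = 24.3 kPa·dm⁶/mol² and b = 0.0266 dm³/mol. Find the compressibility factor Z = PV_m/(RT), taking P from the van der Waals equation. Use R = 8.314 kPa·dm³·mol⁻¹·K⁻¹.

Z ≈ 1.325

P = RT/(V_m − b) − a/V_m² = (8.314)(461)/(0.0944 − 0.0266) − 24.3/(0.0944)²
  = 3832.8/0.067800 − 2726.9 = 56531 − 2726.9 = 53804 kPa
Z = PV_m/(RT) = (53804)(0.0944)/((8.314)(461)) = 5079.1/3832.8 = 1.325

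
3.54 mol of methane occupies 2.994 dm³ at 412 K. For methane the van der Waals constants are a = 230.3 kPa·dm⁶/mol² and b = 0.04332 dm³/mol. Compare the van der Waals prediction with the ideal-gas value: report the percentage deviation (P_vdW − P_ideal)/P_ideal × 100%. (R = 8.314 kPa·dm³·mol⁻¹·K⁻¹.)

Ideal: P_ideal = nRT/V = (3.54)(8.314)(412)/2.994 = 4050.03 kPa
vdW: P = nRT/(V − nb) − a n²/V² = 12125.8/2.84065 − 2886.03/8.96404 = 4268.67 − 321.956 = 3946.71 kPa
% deviation = (3946.71 − 4050.03)/4050.03 × 100% = -2.55%

-2.55 %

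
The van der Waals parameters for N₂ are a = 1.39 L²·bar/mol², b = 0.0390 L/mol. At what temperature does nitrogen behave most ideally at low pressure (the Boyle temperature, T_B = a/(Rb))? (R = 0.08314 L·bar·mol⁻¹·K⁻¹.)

For a van der Waals gas the second virial coefficient B₂ = b − a/(RT) vanishes at T_B = a/(Rb).
T_B = 1.39/(0.08314×0.0390) = 1.39/0.0032425 = 428.7 K

T_B ≈ 428.7 K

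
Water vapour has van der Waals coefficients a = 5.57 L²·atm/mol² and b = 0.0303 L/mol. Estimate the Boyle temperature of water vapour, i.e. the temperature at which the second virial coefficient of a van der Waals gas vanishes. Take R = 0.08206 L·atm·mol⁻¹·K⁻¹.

For a van der Waals gas the second virial coefficient B₂ = b − a/(RT) vanishes at T_B = a/(Rb).
T_B = 5.57/(0.08206×0.0303) = 5.57/0.0024864 = 2240 K

T_B ≈ 2240 K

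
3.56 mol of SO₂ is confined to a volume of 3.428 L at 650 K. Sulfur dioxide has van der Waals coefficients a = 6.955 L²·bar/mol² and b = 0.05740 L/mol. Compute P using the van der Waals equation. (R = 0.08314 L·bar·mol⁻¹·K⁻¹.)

P ≈ 52.18 bar

P = nRT/(V − nb) − a n²/V²
nRT/(V − nb) = (3.56)(0.08314)(650)/(3.428 − 3.56×0.05740) = 192.39/3.2237 = 59.680 bar
a n²/V² = (6.955)(3.56)²/(3.428)² = 7.5009 bar
P = 59.680 − 7.5009 = 52.18 bar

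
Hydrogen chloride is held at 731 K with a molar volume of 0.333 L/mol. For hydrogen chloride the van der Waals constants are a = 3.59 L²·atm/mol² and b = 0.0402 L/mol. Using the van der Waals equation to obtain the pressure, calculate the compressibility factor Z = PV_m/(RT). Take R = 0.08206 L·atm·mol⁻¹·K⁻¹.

P = RT/(V_m − b) − a/V_m² = (0.08206)(731)/(0.333 − 0.0402) − 3.59/(0.333)²
  = 59.986/0.29280 − 32.375 = 204.87 − 32.375 = 172.50 atm
Z = PV_m/(RT) = (172.50)(0.333)/((0.08206)(731)) = 57.443/59.986 = 0.9576

Z ≈ 0.9576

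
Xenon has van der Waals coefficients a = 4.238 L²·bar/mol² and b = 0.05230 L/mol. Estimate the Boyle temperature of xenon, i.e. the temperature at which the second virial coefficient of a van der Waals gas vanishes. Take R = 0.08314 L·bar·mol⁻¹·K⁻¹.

T_B ≈ 974.7 K

For a van der Waals gas the second virial coefficient B₂ = b − a/(RT) vanishes at T_B = a/(Rb).
T_B = 4.238/(0.08314×0.05230) = 4.238/0.0043482 = 974.7 K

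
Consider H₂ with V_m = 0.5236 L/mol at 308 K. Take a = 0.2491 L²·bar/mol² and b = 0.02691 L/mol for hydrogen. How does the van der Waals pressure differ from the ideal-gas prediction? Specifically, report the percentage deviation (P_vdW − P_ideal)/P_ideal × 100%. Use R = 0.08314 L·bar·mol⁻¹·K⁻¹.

3.56 %

Ideal: P_ideal = RT/V_m = (0.08314)(308)/0.5236 = 48.9059 bar
vdW: P = RT/(V_m − b) − a/V_m² = 25.6071/0.496690 − 0.2491/0.274157 = 51.5555 − 0.908603 = 50.6469 bar
% deviation = (50.6469 − 48.9059)/48.9059 × 100% = 3.56%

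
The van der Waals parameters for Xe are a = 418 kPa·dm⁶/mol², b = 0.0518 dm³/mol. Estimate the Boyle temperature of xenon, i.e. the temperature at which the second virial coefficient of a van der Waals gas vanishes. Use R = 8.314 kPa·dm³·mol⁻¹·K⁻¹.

For a van der Waals gas the second virial coefficient B₂ = b − a/(RT) vanishes at T_B = a/(Rb).
T_B = 418/(8.314×0.0518) = 418/0.43067 = 970.6 K

T_B ≈ 970.6 K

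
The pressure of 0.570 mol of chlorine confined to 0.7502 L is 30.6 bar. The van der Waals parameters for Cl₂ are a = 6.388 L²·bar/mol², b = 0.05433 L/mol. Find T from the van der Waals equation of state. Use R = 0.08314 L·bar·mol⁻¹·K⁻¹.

T = (P + a n²/V²)(V − nb)/(nR)
P + a n²/V² = 30.6 + (6.388)(0.570)²/(0.7502)² = 34.288 bar
V − nb = 0.7502 − (0.570)(0.05433) = 0.71923 L
T = (34.288)(0.71923)/((0.570)(0.08314)) = 520.4 K

T ≈ 520.4 K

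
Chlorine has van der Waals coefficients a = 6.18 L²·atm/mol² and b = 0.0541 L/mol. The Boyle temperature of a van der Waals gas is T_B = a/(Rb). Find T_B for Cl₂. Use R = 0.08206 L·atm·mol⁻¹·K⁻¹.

T_B ≈ 1392 K

For a van der Waals gas the second virial coefficient B₂ = b − a/(RT) vanishes at T_B = a/(Rb).
T_B = 6.18/(0.08206×0.0541) = 6.18/0.0044394 = 1392 K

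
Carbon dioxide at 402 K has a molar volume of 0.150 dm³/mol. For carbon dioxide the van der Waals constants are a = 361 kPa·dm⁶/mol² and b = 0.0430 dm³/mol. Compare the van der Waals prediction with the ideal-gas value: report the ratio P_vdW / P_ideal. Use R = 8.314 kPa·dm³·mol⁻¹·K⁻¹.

P_vdW / P_ideal ≈ 0.6818

Ideal: P_ideal = RT/V_m = (8.314)(402)/0.150 = 22281.5 kPa
vdW: P = RT/(V_m − b) − a/V_m² = 3342.23/0.107000 − 361/0.0225000 = 31235.8 − 16044.4 = 15191.4 kPa
Ratio = 15191.4/22281.5 = 0.6818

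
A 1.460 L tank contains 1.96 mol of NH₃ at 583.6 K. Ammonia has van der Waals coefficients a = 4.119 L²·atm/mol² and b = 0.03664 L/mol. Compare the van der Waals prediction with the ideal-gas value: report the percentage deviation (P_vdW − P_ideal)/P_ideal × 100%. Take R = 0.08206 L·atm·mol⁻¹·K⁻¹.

-6.37 %

Ideal: P_ideal = nRT/V = (1.96)(0.08206)(583.6)/1.460 = 64.2910 atm
vdW: P = nRT/(V − nb) − a n²/V² = 93.8648/1.38819 − 15.8236/2.13160 = 67.6167 − 7.42334 = 60.1934 atm
% deviation = (60.1934 − 64.2910)/64.2910 × 100% = -6.37%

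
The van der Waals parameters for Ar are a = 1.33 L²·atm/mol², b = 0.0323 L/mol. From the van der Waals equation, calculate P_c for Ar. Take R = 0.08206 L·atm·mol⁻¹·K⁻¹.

For a van der Waals gas, P_c = a/(27b²).
P_c = 1.33/(27×(0.0323)²) = 1.33/0.028169 = 47.22 atm

P_c ≈ 47.22 atm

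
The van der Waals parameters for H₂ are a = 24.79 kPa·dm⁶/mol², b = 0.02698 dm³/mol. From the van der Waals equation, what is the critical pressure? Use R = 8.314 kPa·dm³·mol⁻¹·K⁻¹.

For a van der Waals gas, P_c = a/(27b²).
P_c = 24.79/(27×(0.02698)²) = 24.79/0.019654 = 1261 kPa

P_c ≈ 1261 kPa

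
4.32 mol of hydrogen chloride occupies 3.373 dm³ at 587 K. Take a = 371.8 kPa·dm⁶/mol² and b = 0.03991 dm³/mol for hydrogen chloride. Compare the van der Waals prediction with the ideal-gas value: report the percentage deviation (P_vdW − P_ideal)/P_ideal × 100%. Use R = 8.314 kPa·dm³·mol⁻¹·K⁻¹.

Ideal: P_ideal = nRT/V = (4.32)(8.314)(587)/3.373 = 6250.51 kPa
vdW: P = nRT/(V − nb) − a n²/V² = 21083.0/3.20059 − 6938.68/11.3771 = 6587.22 − 609.881 = 5977.34 kPa
% deviation = (5977.34 − 6250.51)/6250.51 × 100% = -4.37%

-4.37 %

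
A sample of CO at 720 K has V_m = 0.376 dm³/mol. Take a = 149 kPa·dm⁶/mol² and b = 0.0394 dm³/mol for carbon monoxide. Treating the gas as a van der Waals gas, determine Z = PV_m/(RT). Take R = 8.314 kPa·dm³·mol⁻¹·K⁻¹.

P = RT/(V_m − b) − a/V_m² = (8.314)(720)/(0.376 − 0.0394) − 149/(0.376)²
  = 5986.1/0.33660 − 1053.9 = 17784 − 1053.9 = 16730 kPa
Z = PV_m/(RT) = (16730)(0.376)/((8.314)(720)) = 6290.5/5986.1 = 1.051

Z ≈ 1.051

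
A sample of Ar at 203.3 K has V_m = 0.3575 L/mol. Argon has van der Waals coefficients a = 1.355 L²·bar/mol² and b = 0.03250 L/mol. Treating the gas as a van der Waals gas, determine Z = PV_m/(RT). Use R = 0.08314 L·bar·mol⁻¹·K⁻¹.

Z ≈ 0.8758

P = RT/(V_m − b) − a/V_m² = (0.08314)(203.3)/(0.3575 − 0.03250) − 1.355/(0.3575)²
  = 16.902/0.32500 − 10.602 = 52.006 − 10.602 = 41.404 bar
Z = PV_m/(RT) = (41.404)(0.3575)/((0.08314)(203.3)) = 14.802/16.902 = 0.8758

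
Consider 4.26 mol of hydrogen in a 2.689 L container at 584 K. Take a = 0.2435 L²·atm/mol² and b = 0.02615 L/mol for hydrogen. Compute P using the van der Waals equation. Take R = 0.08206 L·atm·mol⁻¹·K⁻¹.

P = nRT/(V − nb) − a n²/V²
nRT/(V − nb) = (4.26)(0.08206)(584)/(2.689 − 4.26×0.02615) = 204.15/2.5776 = 79.202 atm
a n²/V² = (0.2435)(4.26)²/(2.689)² = 0.61113 atm
P = 79.202 − 0.61113 = 78.59 atm

P ≈ 78.59 atm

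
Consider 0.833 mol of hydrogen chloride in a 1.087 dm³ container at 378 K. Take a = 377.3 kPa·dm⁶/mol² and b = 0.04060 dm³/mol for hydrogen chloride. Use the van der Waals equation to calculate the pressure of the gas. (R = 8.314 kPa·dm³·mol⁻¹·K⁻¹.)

P = nRT/(V − nb) − a n²/V²
nRT/(V − nb) = (0.833)(8.314)(378)/(1.087 − 0.833×0.04060) = 2617.9/1.0532 = 2485.7 kPa
a n²/V² = (377.3)(0.833)²/(1.087)² = 221.57 kPa
P = 2485.7 − 221.57 = 2264 kPa

P ≈ 2264 kPa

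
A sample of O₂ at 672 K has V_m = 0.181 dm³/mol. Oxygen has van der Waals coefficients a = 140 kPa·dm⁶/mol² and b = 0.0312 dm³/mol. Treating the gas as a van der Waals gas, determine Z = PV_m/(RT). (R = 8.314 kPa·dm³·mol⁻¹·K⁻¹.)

P = RT/(V_m − b) − a/V_m² = (8.314)(672)/(0.181 − 0.0312) − 140/(0.181)²
  = 5587.0/0.14980 − 4273.4 = 37296 − 4273.4 = 33023 kPa
Z = PV_m/(RT) = (33023)(0.181)/((8.314)(672)) = 5977.2/5587.0 = 1.070

Z ≈ 1.070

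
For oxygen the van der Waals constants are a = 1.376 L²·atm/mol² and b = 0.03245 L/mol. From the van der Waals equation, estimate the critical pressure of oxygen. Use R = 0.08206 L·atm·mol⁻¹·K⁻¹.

P_c ≈ 48.40 atm

For a van der Waals gas, P_c = a/(27b²).
P_c = 1.376/(27×(0.03245)²) = 1.376/0.028431 = 48.40 atm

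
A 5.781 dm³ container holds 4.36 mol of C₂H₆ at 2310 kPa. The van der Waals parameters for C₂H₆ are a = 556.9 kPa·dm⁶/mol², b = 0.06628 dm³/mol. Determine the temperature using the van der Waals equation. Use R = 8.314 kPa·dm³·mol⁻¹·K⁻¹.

T = (P + a n²/V²)(V − nb)/(nR)
P + a n²/V² = 2310 + (556.9)(4.36)²/(5.781)² = 2626.8 kPa
V − nb = 5.781 − (4.36)(0.06628) = 5.4920 dm³
T = (2626.8)(5.4920)/((4.36)(8.314)) = 398.0 K

T ≈ 398.0 K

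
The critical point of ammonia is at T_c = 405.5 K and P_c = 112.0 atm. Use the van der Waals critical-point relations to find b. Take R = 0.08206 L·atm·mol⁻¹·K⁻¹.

b ≈ 0.03714 L/mol

From T_c = 8a/(27Rb) and P_c = a/(27b²): b = R T_c/(8 P_c).
b = (0.08206)(405.5)/(8×112.0) = 33.275/896.00 = 0.03714 L/mol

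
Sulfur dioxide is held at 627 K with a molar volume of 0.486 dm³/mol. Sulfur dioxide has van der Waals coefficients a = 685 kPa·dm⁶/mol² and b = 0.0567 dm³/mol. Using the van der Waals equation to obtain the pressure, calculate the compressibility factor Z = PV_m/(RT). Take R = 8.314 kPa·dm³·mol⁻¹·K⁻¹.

P = RT/(V_m − b) − a/V_m² = (8.314)(627)/(0.486 − 0.0567) − 685/(0.486)²
  = 5212.9/0.42930 − 2900.1 = 12143 − 2900.1 = 9243 kPa
Z = PV_m/(RT) = (9243)(0.486)/((8.314)(627)) = 4492.1/5212.9 = 0.8617

Z ≈ 0.8617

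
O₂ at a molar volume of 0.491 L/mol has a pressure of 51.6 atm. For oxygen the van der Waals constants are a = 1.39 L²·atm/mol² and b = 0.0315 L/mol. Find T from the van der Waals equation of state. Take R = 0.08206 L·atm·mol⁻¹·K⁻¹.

T = (P + a/V_m²)(V_m − b)/R
P + a/V_m² = 51.6 + 1.39/(0.491)² = 57.366 atm
V_m − b = 0.491 − 0.0315 = 0.45950 L/mol
T = (57.366)(0.45950)/0.08206 = 321.2 K

T ≈ 321.2 K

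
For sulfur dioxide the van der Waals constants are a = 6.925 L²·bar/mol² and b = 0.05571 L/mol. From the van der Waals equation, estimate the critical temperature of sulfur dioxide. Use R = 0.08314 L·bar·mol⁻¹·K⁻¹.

For a van der Waals gas, T_c = 8a/(27Rb).
T_c = 8×6.925/(27×0.08314×0.05571) = 55.400/0.12506 = 443.0 K

T_c ≈ 443.0 K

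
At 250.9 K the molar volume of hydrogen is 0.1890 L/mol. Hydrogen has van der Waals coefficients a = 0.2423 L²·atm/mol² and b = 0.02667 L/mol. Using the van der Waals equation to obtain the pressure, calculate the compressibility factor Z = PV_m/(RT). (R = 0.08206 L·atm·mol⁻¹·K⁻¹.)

Z ≈ 1.102

P = RT/(V_m − b) − a/V_m² = (0.08206)(250.9)/(0.1890 − 0.02667) − 0.2423/(0.1890)²
  = 20.589/0.16233 − 6.7831 = 126.83 − 6.7831 = 120.05 atm
Z = PV_m/(RT) = (120.05)(0.1890)/((0.08206)(250.9)) = 22.689/20.589 = 1.102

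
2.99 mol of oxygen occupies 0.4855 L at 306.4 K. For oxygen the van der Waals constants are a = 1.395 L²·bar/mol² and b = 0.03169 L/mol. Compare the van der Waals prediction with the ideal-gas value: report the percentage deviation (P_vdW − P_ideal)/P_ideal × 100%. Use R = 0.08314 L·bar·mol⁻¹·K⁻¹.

Ideal: P_ideal = nRT/V = (2.99)(0.08314)(306.4)/0.4855 = 156.885 bar
vdW: P = nRT/(V − nb) − a n²/V² = 76.1675/0.390747 − 12.4714/0.235710 = 194.928 − 52.9099 = 142.018 bar
% deviation = (142.018 − 156.885)/156.885 × 100% = -9.48%

-9.48 %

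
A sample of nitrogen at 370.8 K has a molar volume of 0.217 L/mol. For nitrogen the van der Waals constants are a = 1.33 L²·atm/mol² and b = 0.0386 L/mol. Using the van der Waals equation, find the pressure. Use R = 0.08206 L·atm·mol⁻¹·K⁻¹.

P = RT/(V_m − b) − a/V_m²
RT/(V_m − b) = (0.08206)(370.8)/(0.217 − 0.0386) = 30.428/0.17840 = 170.56 atm
a/V_m² = 1.33/(0.217)² = 28.244 atm
P = 170.56 − 28.244 = 142.3 atm

P ≈ 142.3 atm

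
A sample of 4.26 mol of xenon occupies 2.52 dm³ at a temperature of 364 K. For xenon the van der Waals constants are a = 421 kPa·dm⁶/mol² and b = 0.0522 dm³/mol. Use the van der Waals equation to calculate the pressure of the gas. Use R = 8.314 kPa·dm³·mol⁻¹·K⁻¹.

P = nRT/(V − nb) − a n²/V²
nRT/(V − nb) = (4.26)(8.314)(364)/(2.52 − 4.26×0.0522) = 12892/2.2976 = 5611.1 kPa
a n²/V² = (421)(4.26)²/(2.52)² = 1203.1 kPa
P = 5611.1 − 1203.1 = 4408 kPa

P ≈ 4408 kPa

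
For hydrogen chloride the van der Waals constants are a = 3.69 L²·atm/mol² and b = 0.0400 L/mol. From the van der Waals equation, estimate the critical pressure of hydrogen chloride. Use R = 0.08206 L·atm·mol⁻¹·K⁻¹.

For a van der Waals gas, P_c = a/(27b²).
P_c = 3.69/(27×(0.0400)²) = 3.69/0.043200 = 85.42 atm

P_c ≈ 85.42 atm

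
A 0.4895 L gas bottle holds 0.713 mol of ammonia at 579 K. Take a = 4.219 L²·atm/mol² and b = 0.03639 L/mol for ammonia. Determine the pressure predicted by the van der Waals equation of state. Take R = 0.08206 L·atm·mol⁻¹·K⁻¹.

P = nRT/(V − nb) − a n²/V²
nRT/(V − nb) = (0.713)(0.08206)(579)/(0.4895 − 0.713×0.03639) = 33.877/0.46355 = 73.082 atm
a n²/V² = (4.219)(0.713)²/(0.4895)² = 8.9512 atm
P = 73.082 − 8.9512 = 64.13 atm

P ≈ 64.13 atm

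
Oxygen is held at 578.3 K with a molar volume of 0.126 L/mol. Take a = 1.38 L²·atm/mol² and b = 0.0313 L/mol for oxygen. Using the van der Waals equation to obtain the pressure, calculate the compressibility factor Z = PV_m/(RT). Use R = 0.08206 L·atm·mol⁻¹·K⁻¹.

P = RT/(V_m − b) − a/V_m² = (0.08206)(578.3)/(0.126 − 0.0313) − 1.38/(0.126)²
  = 47.455/0.094700 − 86.924 = 501.11 − 86.924 = 414.19 atm
Z = PV_m/(RT) = (414.19)(0.126)/((0.08206)(578.3)) = 52.188/47.455 = 1.100

Z ≈ 1.100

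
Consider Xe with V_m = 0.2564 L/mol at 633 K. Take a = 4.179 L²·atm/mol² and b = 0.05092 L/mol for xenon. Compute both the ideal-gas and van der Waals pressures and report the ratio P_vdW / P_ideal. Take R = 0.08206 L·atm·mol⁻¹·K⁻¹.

P_vdW / P_ideal ≈ 0.9340

Ideal: P_ideal = RT/V_m = (0.08206)(633)/0.2564 = 202.590 atm
vdW: P = RT/(V_m − b) − a/V_m² = 51.9440/0.205480 − 4.179/0.0657410 = 252.793 − 63.5676 = 189.225 atm
Ratio = 189.225/202.590 = 0.9340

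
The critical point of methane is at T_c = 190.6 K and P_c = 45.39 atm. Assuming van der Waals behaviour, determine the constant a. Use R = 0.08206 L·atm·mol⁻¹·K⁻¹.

From T_c = 8a/(27Rb) and P_c = a/(27b²): a = 27 R² T_c²/(64 P_c).
a = 27×(0.08206)²×(190.6)²/(64×45.39) = 6605.0/2905.0 = 2.274 L²·atm/mol²

a ≈ 2.274 L²·atm/mol²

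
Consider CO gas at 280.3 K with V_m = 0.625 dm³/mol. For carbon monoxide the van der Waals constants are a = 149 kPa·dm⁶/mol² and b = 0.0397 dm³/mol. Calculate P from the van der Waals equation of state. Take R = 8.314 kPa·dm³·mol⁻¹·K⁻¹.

P ≈ 3600 kPa

P = RT/(V_m − b) − a/V_m²
RT/(V_m − b) = (8.314)(280.3)/(0.625 − 0.0397) = 2330.4/0.58530 = 3981.5 kPa
a/V_m² = 149/(0.625)² = 381.44 kPa
P = 3981.5 − 381.44 = 3600 kPa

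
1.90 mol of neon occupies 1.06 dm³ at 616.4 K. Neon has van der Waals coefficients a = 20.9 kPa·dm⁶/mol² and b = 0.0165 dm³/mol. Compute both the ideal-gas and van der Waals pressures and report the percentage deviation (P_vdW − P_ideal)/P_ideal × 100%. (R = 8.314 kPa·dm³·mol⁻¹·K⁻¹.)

2.32 %

Ideal: P_ideal = nRT/V = (1.90)(8.314)(616.4)/1.06 = 9185.87 kPa
vdW: P = nRT/(V − nb) − a n²/V² = 9737.02/1.02865 − 75.4490/1.12360 = 9465.82 − 67.1493 = 9398.67 kPa
% deviation = (9398.67 − 9185.87)/9185.87 × 100% = 2.32%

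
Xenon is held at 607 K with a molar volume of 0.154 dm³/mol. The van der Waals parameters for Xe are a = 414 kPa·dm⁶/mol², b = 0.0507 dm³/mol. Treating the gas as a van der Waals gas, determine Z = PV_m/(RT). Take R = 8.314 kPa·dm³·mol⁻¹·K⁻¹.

Z ≈ 0.9581

P = RT/(V_m − b) − a/V_m² = (8.314)(607)/(0.154 − 0.0507) − 414/(0.154)²
  = 5046.6/0.10330 − 17457 = 48854 − 17457 = 31397 kPa
Z = PV_m/(RT) = (31397)(0.154)/((8.314)(607)) = 4835.1/5046.6 = 0.9581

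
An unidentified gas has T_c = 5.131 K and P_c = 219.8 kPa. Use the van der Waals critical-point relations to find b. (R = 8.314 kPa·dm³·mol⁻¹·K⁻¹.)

From T_c = 8a/(27Rb) and P_c = a/(27b²): b = R T_c/(8 P_c).
b = (8.314)(5.131)/(8×219.8) = 42.659/1758.4 = 0.02426 dm³/mol

b ≈ 0.02426 dm³/mol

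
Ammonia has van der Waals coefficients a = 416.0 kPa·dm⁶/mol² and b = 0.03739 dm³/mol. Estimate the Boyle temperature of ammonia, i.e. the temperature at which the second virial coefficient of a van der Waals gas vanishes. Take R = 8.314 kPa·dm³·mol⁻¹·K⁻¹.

For a van der Waals gas the second virial coefficient B₂ = b − a/(RT) vanishes at T_B = a/(Rb).
T_B = 416.0/(8.314×0.03739) = 416.0/0.31086 = 1338 K

T_B ≈ 1338 K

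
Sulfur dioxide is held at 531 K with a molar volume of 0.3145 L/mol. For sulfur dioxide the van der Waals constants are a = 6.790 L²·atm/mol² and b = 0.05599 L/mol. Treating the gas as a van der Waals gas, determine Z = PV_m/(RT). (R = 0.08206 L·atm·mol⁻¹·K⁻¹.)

P = RT/(V_m − b) − a/V_m² = (0.08206)(531)/(0.3145 − 0.05599) − 6.790/(0.3145)²
  = 43.574/0.25851 − 68.648 = 168.56 − 68.648 = 99.91 atm
Z = PV_m/(RT) = (99.91)(0.3145)/((0.08206)(531)) = 31.422/43.574 = 0.7211

Z ≈ 0.7211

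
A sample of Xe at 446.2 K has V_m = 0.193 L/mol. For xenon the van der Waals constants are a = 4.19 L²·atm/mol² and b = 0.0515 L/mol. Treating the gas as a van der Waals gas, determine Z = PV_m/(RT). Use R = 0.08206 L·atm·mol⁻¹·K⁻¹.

P = RT/(V_m − b) − a/V_m² = (0.08206)(446.2)/(0.193 − 0.0515) − 4.19/(0.193)²
  = 36.615/0.14150 − 112.49 = 258.76 − 112.49 = 146.27 atm
Z = PV_m/(RT) = (146.27)(0.193)/((0.08206)(446.2)) = 28.230/36.615 = 0.7710

Z ≈ 0.7710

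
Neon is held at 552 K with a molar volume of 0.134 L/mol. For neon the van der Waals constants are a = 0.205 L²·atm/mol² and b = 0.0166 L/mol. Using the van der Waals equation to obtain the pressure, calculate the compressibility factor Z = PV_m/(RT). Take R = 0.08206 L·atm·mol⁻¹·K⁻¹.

P = RT/(V_m − b) − a/V_m² = (0.08206)(552)/(0.134 − 0.0166) − 0.205/(0.134)²
  = 45.297/0.11740 − 11.417 = 385.83 − 11.417 = 374.41 atm
Z = PV_m/(RT) = (374.41)(0.134)/((0.08206)(552)) = 50.171/45.297 = 1.108

Z ≈ 1.108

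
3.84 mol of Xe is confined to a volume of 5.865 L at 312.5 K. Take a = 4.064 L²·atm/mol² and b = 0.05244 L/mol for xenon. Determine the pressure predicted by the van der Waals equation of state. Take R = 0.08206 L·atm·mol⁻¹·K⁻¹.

P = nRT/(V − nb) − a n²/V²
nRT/(V − nb) = (3.84)(0.08206)(312.5)/(5.865 − 3.84×0.05244) = 98.472/5.6636 = 17.387 atm
a n²/V² = (4.064)(3.84)²/(5.865)² = 1.7421 atm
P = 17.387 − 1.7421 = 15.64 atm

P ≈ 15.64 atm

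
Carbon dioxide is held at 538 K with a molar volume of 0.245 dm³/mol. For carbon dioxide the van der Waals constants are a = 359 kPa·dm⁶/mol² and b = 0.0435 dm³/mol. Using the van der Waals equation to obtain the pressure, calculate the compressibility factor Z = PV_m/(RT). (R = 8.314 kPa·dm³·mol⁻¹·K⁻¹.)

P = RT/(V_m − b) − a/V_m² = (8.314)(538)/(0.245 − 0.0435) − 359/(0.245)²
  = 4472.9/0.20150 − 5980.8 = 22198 − 5980.8 = 16217 kPa
Z = PV_m/(RT) = (16217)(0.245)/((8.314)(538)) = 3973.2/4472.9 = 0.8883

Z ≈ 0.8883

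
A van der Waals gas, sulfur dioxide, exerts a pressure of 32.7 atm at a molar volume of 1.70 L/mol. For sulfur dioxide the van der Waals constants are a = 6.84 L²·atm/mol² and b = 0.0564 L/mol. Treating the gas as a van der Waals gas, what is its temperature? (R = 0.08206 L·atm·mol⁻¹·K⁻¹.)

T = (P + a/V_m²)(V_m − b)/R
P + a/V_m² = 32.7 + 6.84/(1.70)² = 35.067 atm
V_m − b = 1.70 − 0.0564 = 1.6436 L/mol
T = (35.067)(1.6436)/0.08206 = 702.4 K

T ≈ 702.4 K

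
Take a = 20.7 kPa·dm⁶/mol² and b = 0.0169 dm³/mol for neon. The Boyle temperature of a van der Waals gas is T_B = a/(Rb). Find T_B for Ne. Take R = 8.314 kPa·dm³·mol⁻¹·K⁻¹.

T_B ≈ 147.3 K

For a van der Waals gas the second virial coefficient B₂ = b − a/(RT) vanishes at T_B = a/(Rb).
T_B = 20.7/(8.314×0.0169) = 20.7/0.14051 = 147.3 K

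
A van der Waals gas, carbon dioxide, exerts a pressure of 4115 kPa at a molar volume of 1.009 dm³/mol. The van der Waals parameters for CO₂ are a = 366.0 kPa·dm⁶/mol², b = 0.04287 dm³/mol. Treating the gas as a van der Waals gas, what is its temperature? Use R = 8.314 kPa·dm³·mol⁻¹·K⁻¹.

T = (P + a/V_m²)(V_m − b)/R
P + a/V_m² = 4115 + 366.0/(1.009)² = 4474.5 kPa
V_m − b = 1.009 − 0.04287 = 0.96613 dm³/mol
T = (4474.5)(0.96613)/8.314 = 520.0 K

T ≈ 520.0 K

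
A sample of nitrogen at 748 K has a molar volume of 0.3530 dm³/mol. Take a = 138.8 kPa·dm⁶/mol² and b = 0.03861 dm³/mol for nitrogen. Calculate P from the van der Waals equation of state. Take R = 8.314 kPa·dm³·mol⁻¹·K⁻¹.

P ≈ 18667 kPa

P = RT/(V_m − b) − a/V_m²
RT/(V_m − b) = (8.314)(748)/(0.3530 − 0.03861) = 6218.9/0.31439 = 19781 kPa
a/V_m² = 138.8/(0.3530)² = 1113.9 kPa
P = 19781 − 1113.9 = 18667 kPa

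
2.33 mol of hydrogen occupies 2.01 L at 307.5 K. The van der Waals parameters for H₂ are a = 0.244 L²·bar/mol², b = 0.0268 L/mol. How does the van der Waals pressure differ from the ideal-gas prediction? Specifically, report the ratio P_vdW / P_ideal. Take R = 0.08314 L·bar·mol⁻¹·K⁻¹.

Ideal: P_ideal = nRT/V = (2.33)(0.08314)(307.5)/2.01 = 29.6357 bar
vdW: P = nRT/(V − nb) − a n²/V² = 59.5677/1.94756 − 1.32465/4.04010 = 30.5858 − 0.327876 = 30.2579 bar
Ratio = 30.2579/29.6357 = 1.021

P_vdW / P_ideal ≈ 1.021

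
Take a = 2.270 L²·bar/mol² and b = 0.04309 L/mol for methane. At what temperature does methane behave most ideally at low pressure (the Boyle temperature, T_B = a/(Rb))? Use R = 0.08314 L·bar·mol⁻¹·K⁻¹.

For a van der Waals gas the second virial coefficient B₂ = b − a/(RT) vanishes at T_B = a/(Rb).
T_B = 2.270/(0.08314×0.04309) = 2.270/0.0035825 = 633.6 K

T_B ≈ 633.6 K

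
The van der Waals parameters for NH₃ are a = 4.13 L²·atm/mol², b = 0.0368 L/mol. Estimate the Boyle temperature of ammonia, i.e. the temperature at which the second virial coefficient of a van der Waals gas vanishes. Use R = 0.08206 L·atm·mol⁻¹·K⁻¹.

T_B ≈ 1368 K

For a van der Waals gas the second virial coefficient B₂ = b − a/(RT) vanishes at T_B = a/(Rb).
T_B = 4.13/(0.08206×0.0368) = 4.13/0.0030198 = 1368 K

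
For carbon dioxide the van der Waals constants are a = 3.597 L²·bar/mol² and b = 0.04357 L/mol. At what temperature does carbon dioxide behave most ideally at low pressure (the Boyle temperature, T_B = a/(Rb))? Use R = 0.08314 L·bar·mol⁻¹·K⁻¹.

T_B ≈ 993.0 K

For a van der Waals gas the second virial coefficient B₂ = b − a/(RT) vanishes at T_B = a/(Rb).
T_B = 3.597/(0.08314×0.04357) = 3.597/0.0036224 = 993.0 K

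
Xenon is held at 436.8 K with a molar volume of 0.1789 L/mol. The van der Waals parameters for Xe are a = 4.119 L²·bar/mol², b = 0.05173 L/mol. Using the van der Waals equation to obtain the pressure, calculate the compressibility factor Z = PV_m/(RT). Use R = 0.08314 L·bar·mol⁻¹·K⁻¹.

Z ≈ 0.7728

P = RT/(V_m − b) − a/V_m² = (0.08314)(436.8)/(0.1789 − 0.05173) − 4.119/(0.1789)²
  = 36.316/0.12717 − 128.70 = 285.57 − 128.70 = 156.87 bar
Z = PV_m/(RT) = (156.87)(0.1789)/((0.08314)(436.8)) = 28.064/36.316 = 0.7728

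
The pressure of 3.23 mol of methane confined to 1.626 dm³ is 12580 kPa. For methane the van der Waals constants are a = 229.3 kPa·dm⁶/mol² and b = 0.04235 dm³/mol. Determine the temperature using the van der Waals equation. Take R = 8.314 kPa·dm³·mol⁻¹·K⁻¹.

T ≈ 747.8 K

T = (P + a n²/V²)(V − nb)/(nR)
P + a n²/V² = 12580 + (229.3)(3.23)²/(1.626)² = 13485 kPa
V − nb = 1.626 − (3.23)(0.04235) = 1.4892 dm³
T = (13485)(1.4892)/((3.23)(8.314)) = 747.8 K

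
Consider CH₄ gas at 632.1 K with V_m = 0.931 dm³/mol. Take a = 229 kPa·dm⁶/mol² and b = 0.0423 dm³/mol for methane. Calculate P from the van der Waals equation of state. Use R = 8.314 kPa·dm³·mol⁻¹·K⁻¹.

P = RT/(V_m − b) − a/V_m²
RT/(V_m − b) = (8.314)(632.1)/(0.931 − 0.0423) = 5255.3/0.88870 = 5913.5 kPa
a/V_m² = 229/(0.931)² = 264.20 kPa
P = 5913.5 − 264.20 = 5649 kPa

P ≈ 5649 kPa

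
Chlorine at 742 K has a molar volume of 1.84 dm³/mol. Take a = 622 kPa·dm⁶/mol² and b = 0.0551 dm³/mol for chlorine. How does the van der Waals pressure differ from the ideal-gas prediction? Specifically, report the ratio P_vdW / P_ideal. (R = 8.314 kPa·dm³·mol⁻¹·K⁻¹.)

P_vdW / P_ideal ≈ 0.9761

Ideal: P_ideal = RT/V_m = (8.314)(742)/1.84 = 3352.71 kPa
vdW: P = RT/(V_m − b) − a/V_m² = 6168.99/1.78490 − 622/3.38560 = 3456.21 − 183.719 = 3272.49 kPa
Ratio = 3272.49/3352.71 = 0.9761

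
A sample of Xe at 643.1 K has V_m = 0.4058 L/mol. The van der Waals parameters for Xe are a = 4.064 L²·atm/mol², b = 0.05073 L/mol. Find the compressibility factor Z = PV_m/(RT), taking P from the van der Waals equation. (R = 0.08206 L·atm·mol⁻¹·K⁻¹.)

P = RT/(V_m − b) − a/V_m² = (0.08206)(643.1)/(0.4058 − 0.05073) − 4.064/(0.4058)²
  = 52.773/0.35507 − 24.679 = 148.63 − 24.679 = 123.95 atm
Z = PV_m/(RT) = (123.95)(0.4058)/((0.08206)(643.1)) = 50.299/52.773 = 0.9531

Z ≈ 0.9531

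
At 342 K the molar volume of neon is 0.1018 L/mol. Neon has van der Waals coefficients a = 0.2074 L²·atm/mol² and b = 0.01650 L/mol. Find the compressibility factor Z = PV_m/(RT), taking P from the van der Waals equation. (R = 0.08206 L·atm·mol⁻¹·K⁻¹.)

Z ≈ 1.121

P = RT/(V_m − b) − a/V_m² = (0.08206)(342)/(0.1018 − 0.01650) − 0.2074/(0.1018)²
  = 28.065/0.085300 − 20.013 = 329.02 − 20.013 = 309.01 atm
Z = PV_m/(RT) = (309.01)(0.1018)/((0.08206)(342)) = 31.457/28.065 = 1.121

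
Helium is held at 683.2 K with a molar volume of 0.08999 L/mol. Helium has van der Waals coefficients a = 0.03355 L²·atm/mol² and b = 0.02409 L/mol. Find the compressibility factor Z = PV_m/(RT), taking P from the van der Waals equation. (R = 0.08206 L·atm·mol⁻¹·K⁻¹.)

Z ≈ 1.359

P = RT/(V_m − b) − a/V_m² = (0.08206)(683.2)/(0.08999 − 0.02409) − 0.03355/(0.08999)²
  = 56.063/0.065900 − 4.1429 = 850.73 − 4.1429 = 846.59 atm
Z = PV_m/(RT) = (846.59)(0.08999)/((0.08206)(683.2)) = 76.185/56.063 = 1.359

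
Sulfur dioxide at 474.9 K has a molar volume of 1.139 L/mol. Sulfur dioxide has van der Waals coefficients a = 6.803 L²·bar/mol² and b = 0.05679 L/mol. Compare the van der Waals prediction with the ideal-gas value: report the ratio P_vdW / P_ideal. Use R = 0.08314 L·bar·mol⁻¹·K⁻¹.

Ideal: P_ideal = RT/V_m = (0.08314)(474.9)/1.139 = 34.6648 bar
vdW: P = RT/(V_m − b) − a/V_m² = 39.4832/1.08221 − 6.803/1.29732 = 36.4839 − 5.24389 = 31.2400 bar
Ratio = 31.2400/34.6648 = 0.9012

P_vdW / P_ideal ≈ 0.9012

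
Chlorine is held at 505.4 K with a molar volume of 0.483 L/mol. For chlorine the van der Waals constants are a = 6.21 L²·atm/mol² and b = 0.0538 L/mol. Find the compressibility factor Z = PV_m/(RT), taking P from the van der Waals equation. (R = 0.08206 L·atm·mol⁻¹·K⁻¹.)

P = RT/(V_m − b) − a/V_m² = (0.08206)(505.4)/(0.483 − 0.0538) − 6.21/(0.483)²
  = 41.473/0.42920 − 26.619 = 96.629 − 26.619 = 70.010 atm
Z = PV_m/(RT) = (70.010)(0.483)/((0.08206)(505.4)) = 33.815/41.473 = 0.8153

Z ≈ 0.8153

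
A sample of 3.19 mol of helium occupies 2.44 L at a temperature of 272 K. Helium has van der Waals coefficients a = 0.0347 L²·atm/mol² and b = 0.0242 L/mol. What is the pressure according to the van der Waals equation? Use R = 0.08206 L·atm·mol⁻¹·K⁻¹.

P ≈ 30.08 atm

P = nRT/(V − nb) − a n²/V²
nRT/(V − nb) = (3.19)(0.08206)(272)/(2.44 − 3.19×0.0242) = 71.202/2.3628 = 30.135 atm
a n²/V² = (0.0347)(3.19)²/(2.44)² = 0.059310 atm
P = 30.135 − 0.059310 = 30.08 atm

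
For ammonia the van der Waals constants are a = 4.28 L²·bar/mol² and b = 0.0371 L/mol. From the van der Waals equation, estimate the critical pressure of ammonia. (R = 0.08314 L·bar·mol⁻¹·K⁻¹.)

For a van der Waals gas, P_c = a/(27b²).
P_c = 4.28/(27×(0.0371)²) = 4.28/0.037163 = 115.2 bar

P_c ≈ 115.2 bar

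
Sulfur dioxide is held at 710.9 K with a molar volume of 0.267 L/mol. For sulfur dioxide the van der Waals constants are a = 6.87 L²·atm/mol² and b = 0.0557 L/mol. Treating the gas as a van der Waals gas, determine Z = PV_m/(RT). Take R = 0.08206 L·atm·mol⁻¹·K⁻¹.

P = RT/(V_m − b) − a/V_m² = (0.08206)(710.9)/(0.267 − 0.0557) − 6.87/(0.267)²
  = 58.336/0.21130 − 96.368 = 276.08 − 96.368 = 179.71 atm
Z = PV_m/(RT) = (179.71)(0.267)/((0.08206)(710.9)) = 47.983/58.336 = 0.8225

Z ≈ 0.8225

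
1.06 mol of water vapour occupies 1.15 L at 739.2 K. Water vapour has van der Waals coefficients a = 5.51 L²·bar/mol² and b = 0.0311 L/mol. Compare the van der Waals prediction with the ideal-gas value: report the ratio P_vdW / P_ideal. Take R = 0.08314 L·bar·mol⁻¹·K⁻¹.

Ideal: P_ideal = nRT/V = (1.06)(0.08314)(739.2)/1.15 = 56.6474 bar
vdW: P = nRT/(V − nb) − a n²/V² = 65.1445/1.11703 − 6.19104/1.32250 = 58.3194 − 4.68132 = 53.6381 bar
Ratio = 53.6381/56.6474 = 0.9469

P_vdW / P_ideal ≈ 0.9469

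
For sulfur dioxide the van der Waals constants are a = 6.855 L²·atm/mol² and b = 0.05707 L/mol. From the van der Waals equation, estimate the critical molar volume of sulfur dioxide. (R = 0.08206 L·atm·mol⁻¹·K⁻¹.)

V_m,c ≈ 0.1712 L/mol

For a van der Waals gas, V_m,c = 3b.
V_m,c = 3×0.05707 = 0.1712 L/mol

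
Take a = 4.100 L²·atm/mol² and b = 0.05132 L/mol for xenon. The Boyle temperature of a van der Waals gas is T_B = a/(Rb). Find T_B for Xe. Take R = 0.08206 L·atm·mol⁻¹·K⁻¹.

For a van der Waals gas the second virial coefficient B₂ = b − a/(RT) vanishes at T_B = a/(Rb).
T_B = 4.100/(0.08206×0.05132) = 4.100/0.0042113 = 973.6 K

T_B ≈ 973.6 K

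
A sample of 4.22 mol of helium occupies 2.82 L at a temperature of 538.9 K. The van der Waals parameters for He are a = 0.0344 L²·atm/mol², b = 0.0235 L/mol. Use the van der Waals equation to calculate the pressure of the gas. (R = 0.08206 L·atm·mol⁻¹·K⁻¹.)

P = nRT/(V − nb) − a n²/V²
nRT/(V − nb) = (4.22)(0.08206)(538.9)/(2.82 − 4.22×0.0235) = 186.62/2.7208 = 68.590 atm
a n²/V² = (0.0344)(4.22)²/(2.82)² = 0.077034 atm
P = 68.590 − 0.077034 = 68.51 atm

P ≈ 68.51 atm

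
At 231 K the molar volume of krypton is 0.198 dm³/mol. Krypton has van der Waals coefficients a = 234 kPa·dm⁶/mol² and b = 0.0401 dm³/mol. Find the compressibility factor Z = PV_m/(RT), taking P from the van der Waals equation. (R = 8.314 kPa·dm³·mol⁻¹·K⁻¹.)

P = RT/(V_m − b) − a/V_m² = (8.314)(231)/(0.198 − 0.0401) − 234/(0.198)²
  = 1920.5/0.15790 − 5968.8 = 12163 − 5968.8 = 6194 kPa
Z = PV_m/(RT) = (6194)(0.198)/((8.314)(231)) = 1226.4/1920.5 = 0.6386

Z ≈ 0.6386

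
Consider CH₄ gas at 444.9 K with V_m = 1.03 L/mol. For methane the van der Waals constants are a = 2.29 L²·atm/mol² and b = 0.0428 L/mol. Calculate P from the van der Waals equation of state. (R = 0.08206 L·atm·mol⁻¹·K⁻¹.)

P ≈ 34.82 atm

P = RT/(V_m − b) − a/V_m²
RT/(V_m − b) = (0.08206)(444.9)/(1.03 − 0.0428) = 36.508/0.98720 = 36.981 atm
a/V_m² = 2.29/(1.03)² = 2.1585 atm
P = 36.981 − 2.1585 = 34.82 atm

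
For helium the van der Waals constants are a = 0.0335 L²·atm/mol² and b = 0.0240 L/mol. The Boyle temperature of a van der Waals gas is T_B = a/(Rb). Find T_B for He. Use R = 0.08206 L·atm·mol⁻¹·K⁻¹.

T_B ≈ 17.01 K

For a van der Waals gas the second virial coefficient B₂ = b − a/(RT) vanishes at T_B = a/(Rb).
T_B = 0.0335/(0.08206×0.0240) = 0.0335/0.0019694 = 17.01 K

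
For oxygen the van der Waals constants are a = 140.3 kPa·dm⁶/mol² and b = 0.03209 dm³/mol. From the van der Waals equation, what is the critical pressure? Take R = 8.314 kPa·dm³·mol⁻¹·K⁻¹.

For a van der Waals gas, P_c = a/(27b²).
P_c = 140.3/(27×(0.03209)²) = 140.3/0.027804 = 5046 kPa

P_c ≈ 5046 kPa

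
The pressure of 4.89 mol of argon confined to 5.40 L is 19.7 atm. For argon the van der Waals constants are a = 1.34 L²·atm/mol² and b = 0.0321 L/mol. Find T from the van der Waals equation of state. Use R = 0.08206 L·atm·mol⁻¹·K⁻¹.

T = (P + a n²/V²)(V − nb)/(nR)
P + a n²/V² = 19.7 + (1.34)(4.89)²/(5.40)² = 20.799 atm
V − nb = 5.40 − (4.89)(0.0321) = 5.2430 L
T = (20.799)(5.2430)/((4.89)(0.08206)) = 271.8 K

T ≈ 271.8 K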